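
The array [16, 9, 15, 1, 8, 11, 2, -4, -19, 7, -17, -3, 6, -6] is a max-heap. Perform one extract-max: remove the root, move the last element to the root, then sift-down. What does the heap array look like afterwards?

[15, 9, 11, 1, 8, 6, 2, -4, -19, 7, -17, -3, -6]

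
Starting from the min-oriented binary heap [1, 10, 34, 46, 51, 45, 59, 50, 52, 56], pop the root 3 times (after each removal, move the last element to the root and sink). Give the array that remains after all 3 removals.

[45, 46, 52, 50, 51, 56, 59]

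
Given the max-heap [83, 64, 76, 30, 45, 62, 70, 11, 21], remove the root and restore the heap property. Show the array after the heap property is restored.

remove root 83; move last element 21 to root → [21, 64, 76, 30, 45, 62, 70, 11]
21 vs larger child 76 at index 2, swap → [76, 64, 21, 30, 45, 62, 70, 11]
21 vs larger child 70 at index 6, swap → [76, 64, 70, 30, 45, 62, 21, 11]

[76, 64, 70, 30, 45, 62, 21, 11]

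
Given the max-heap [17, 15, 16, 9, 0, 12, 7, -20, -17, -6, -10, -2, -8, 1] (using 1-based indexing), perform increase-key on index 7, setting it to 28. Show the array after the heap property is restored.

set index 7 from 7 to 28 → [17, 15, 16, 9, 0, 12, 28, -20, -17, -6, -10, -2, -8, 1]
28 > parent 16 at index 3, swap → [17, 15, 28, 9, 0, 12, 16, -20, -17, -6, -10, -2, -8, 1]
28 > parent 17 at index 1, swap → [28, 15, 17, 9, 0, 12, 16, -20, -17, -6, -10, -2, -8, 1]

[28, 15, 17, 9, 0, 12, 16, -20, -17, -6, -10, -2, -8, 1]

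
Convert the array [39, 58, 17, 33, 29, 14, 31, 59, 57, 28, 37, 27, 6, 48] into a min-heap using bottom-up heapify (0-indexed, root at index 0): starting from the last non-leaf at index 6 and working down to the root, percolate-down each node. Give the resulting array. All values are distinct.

[6, 28, 14, 33, 29, 17, 31, 59, 57, 58, 37, 27, 39, 48]

sift down from index 6: already satisfies heap property
sift down from index 5:
  14 vs smaller child 6 at index 12, swap → [39, 58, 17, 33, 29, 6, 31, 59, 57, 28, 37, 27, 14, 48]
sift down from index 4:
  29 vs smaller child 28 at index 9, swap → [39, 58, 17, 33, 28, 6, 31, 59, 57, 29, 37, 27, 14, 48]
sift down from index 3: already satisfies heap property
sift down from index 2:
  17 vs smaller child 6 at index 5, swap → [39, 58, 6, 33, 28, 17, 31, 59, 57, 29, 37, 27, 14, 48]
  17 vs smaller child 14 at index 12, swap → [39, 58, 6, 33, 28, 14, 31, 59, 57, 29, 37, 27, 17, 48]
sift down from index 1:
  58 vs smaller child 28 at index 4, swap → [39, 28, 6, 33, 58, 14, 31, 59, 57, 29, 37, 27, 17, 48]
  58 vs smaller child 29 at index 9, swap → [39, 28, 6, 33, 29, 14, 31, 59, 57, 58, 37, 27, 17, 48]
sift down from index 0:
  39 vs smaller child 6 at index 2, swap → [6, 28, 39, 33, 29, 14, 31, 59, 57, 58, 37, 27, 17, 48]
  39 vs smaller child 14 at index 5, swap → [6, 28, 14, 33, 29, 39, 31, 59, 57, 58, 37, 27, 17, 48]
  39 vs smaller child 17 at index 12, swap → [6, 28, 14, 33, 29, 17, 31, 59, 57, 58, 37, 27, 39, 48]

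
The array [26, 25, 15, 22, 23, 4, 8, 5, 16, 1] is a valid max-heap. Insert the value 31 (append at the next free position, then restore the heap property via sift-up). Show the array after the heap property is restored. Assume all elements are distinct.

append 31 at index 10 → [26, 25, 15, 22, 23, 4, 8, 5, 16, 1, 31]
31 > parent 23 at index 4, swap → [26, 25, 15, 22, 31, 4, 8, 5, 16, 1, 23]
31 > parent 25 at index 1, swap → [26, 31, 15, 22, 25, 4, 8, 5, 16, 1, 23]
31 > parent 26 at index 0, swap → [31, 26, 15, 22, 25, 4, 8, 5, 16, 1, 23]

[31, 26, 15, 22, 25, 4, 8, 5, 16, 1, 23]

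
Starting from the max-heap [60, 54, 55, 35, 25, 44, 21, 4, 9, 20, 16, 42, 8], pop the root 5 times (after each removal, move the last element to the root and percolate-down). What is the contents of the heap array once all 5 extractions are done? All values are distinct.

extract-max #1 returns 60:
  remove root 60; move last element 8 to root → [8, 54, 55, 35, 25, 44, 21, 4, 9, 20, 16, 42]
  8 vs larger child 55 at index 2, swap → [55, 54, 8, 35, 25, 44, 21, 4, 9, 20, 16, 42]
  8 vs larger child 44 at index 5, swap → [55, 54, 44, 35, 25, 8, 21, 4, 9, 20, 16, 42]
  8 vs only child 42 at index 11, swap → [55, 54, 44, 35, 25, 42, 21, 4, 9, 20, 16, 8]
extract-max #2 returns 55:
  remove root 55; move last element 8 to root → [8, 54, 44, 35, 25, 42, 21, 4, 9, 20, 16]
  8 vs larger child 54 at index 1, swap → [54, 8, 44, 35, 25, 42, 21, 4, 9, 20, 16]
  8 vs larger child 35 at index 3, swap → [54, 35, 44, 8, 25, 42, 21, 4, 9, 20, 16]
  8 vs larger child 9 at index 8, swap → [54, 35, 44, 9, 25, 42, 21, 4, 8, 20, 16]
extract-max #3 returns 54:
  remove root 54; move last element 16 to root → [16, 35, 44, 9, 25, 42, 21, 4, 8, 20]
  16 vs larger child 44 at index 2, swap → [44, 35, 16, 9, 25, 42, 21, 4, 8, 20]
  16 vs larger child 42 at index 5, swap → [44, 35, 42, 9, 25, 16, 21, 4, 8, 20]
extract-max #4 returns 44:
  remove root 44; move last element 20 to root → [20, 35, 42, 9, 25, 16, 21, 4, 8]
  20 vs larger child 42 at index 2, swap → [42, 35, 20, 9, 25, 16, 21, 4, 8]
  20 vs larger child 21 at index 6, swap → [42, 35, 21, 9, 25, 16, 20, 4, 8]
extract-max #5 returns 42:
  remove root 42; move last element 8 to root → [8, 35, 21, 9, 25, 16, 20, 4]
  8 vs larger child 35 at index 1, swap → [35, 8, 21, 9, 25, 16, 20, 4]
  8 vs larger child 25 at index 4, swap → [35, 25, 21, 9, 8, 16, 20, 4]

[35, 25, 21, 9, 8, 16, 20, 4]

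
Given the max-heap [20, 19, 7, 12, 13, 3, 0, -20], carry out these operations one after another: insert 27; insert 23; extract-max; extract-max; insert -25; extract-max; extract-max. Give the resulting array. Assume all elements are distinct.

insert 27:
  append 27 at index 8 → [20, 19, 7, 12, 13, 3, 0, -20, 27]
  27 > parent 12 at index 3, swap → [20, 19, 7, 27, 13, 3, 0, -20, 12]
  27 > parent 19 at index 1, swap → [20, 27, 7, 19, 13, 3, 0, -20, 12]
  27 > parent 20 at index 0, swap → [27, 20, 7, 19, 13, 3, 0, -20, 12]
insert 23:
  append 23 at index 9 → [27, 20, 7, 19, 13, 3, 0, -20, 12, 23]
  23 > parent 13 at index 4, swap → [27, 20, 7, 19, 23, 3, 0, -20, 12, 13]
  23 > parent 20 at index 1, swap → [27, 23, 7, 19, 20, 3, 0, -20, 12, 13]
extract-max → returns 27:
  remove root 27; move last element 13 to root → [13, 23, 7, 19, 20, 3, 0, -20, 12]
  13 vs larger child 23 at index 1, swap → [23, 13, 7, 19, 20, 3, 0, -20, 12]
  13 vs larger child 20 at index 4, swap → [23, 20, 7, 19, 13, 3, 0, -20, 12]
extract-max → returns 23:
  remove root 23; move last element 12 to root → [12, 20, 7, 19, 13, 3, 0, -20]
  12 vs larger child 20 at index 1, swap → [20, 12, 7, 19, 13, 3, 0, -20]
  12 vs larger child 19 at index 3, swap → [20, 19, 7, 12, 13, 3, 0, -20]
insert -25:
  append -25 at index 8 → [20, 19, 7, 12, 13, 3, 0, -20, -25] (no swap needed)
extract-max → returns 20:
  remove root 20; move last element -25 to root → [-25, 19, 7, 12, 13, 3, 0, -20]
  -25 vs larger child 19 at index 1, swap → [19, -25, 7, 12, 13, 3, 0, -20]
  -25 vs larger child 13 at index 4, swap → [19, 13, 7, 12, -25, 3, 0, -20]
extract-max → returns 19:
  remove root 19; move last element -20 to root → [-20, 13, 7, 12, -25, 3, 0]
  -20 vs larger child 13 at index 1, swap → [13, -20, 7, 12, -25, 3, 0]
  -20 vs larger child 12 at index 3, swap → [13, 12, 7, -20, -25, 3, 0]

[13, 12, 7, -20, -25, 3, 0]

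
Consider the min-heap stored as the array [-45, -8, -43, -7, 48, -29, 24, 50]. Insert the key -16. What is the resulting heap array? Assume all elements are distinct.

append -16 at index 8 → [-45, -8, -43, -7, 48, -29, 24, 50, -16]
-16 < parent -7 at index 3, swap → [-45, -8, -43, -16, 48, -29, 24, 50, -7]
-16 < parent -8 at index 1, swap → [-45, -16, -43, -8, 48, -29, 24, 50, -7]

[-45, -16, -43, -8, 48, -29, 24, 50, -7]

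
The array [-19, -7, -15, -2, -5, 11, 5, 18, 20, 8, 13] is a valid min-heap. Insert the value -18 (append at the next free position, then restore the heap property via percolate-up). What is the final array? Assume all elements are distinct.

[-19, -7, -18, -2, -5, -15, 5, 18, 20, 8, 13, 11]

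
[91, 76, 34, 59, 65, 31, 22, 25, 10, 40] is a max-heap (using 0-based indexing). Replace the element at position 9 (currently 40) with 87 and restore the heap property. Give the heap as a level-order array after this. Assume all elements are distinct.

[91, 87, 34, 59, 76, 31, 22, 25, 10, 65]

set index 9 from 40 to 87 → [91, 76, 34, 59, 65, 31, 22, 25, 10, 87]
87 > parent 65 at index 4, swap → [91, 76, 34, 59, 87, 31, 22, 25, 10, 65]
87 > parent 76 at index 1, swap → [91, 87, 34, 59, 76, 31, 22, 25, 10, 65]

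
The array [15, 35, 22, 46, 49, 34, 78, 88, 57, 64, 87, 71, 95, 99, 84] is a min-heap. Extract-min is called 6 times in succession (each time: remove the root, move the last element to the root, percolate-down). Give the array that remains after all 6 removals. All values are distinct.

[57, 64, 71, 87, 99, 84, 78, 88, 95]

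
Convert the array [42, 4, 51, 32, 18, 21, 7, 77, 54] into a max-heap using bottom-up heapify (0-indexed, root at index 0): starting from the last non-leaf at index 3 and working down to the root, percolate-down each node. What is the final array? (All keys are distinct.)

[77, 54, 51, 42, 18, 21, 7, 32, 4]

sift down from index 3:
  32 vs larger child 77 at index 7, swap → [42, 4, 51, 77, 18, 21, 7, 32, 54]
sift down from index 2: already satisfies heap property
sift down from index 1:
  4 vs larger child 77 at index 3, swap → [42, 77, 51, 4, 18, 21, 7, 32, 54]
  4 vs larger child 54 at index 8, swap → [42, 77, 51, 54, 18, 21, 7, 32, 4]
sift down from index 0:
  42 vs larger child 77 at index 1, swap → [77, 42, 51, 54, 18, 21, 7, 32, 4]
  42 vs larger child 54 at index 3, swap → [77, 54, 51, 42, 18, 21, 7, 32, 4]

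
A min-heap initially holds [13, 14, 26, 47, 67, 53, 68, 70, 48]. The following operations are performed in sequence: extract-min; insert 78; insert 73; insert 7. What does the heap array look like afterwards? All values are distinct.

[7, 14, 26, 48, 47, 53, 68, 70, 78, 73, 67]

extract-min → returns 13:
  remove root 13; move last element 48 to root → [48, 14, 26, 47, 67, 53, 68, 70]
  48 vs smaller child 14 at index 1, swap → [14, 48, 26, 47, 67, 53, 68, 70]
  48 vs smaller child 47 at index 3, swap → [14, 47, 26, 48, 67, 53, 68, 70]
insert 78:
  append 78 at index 8 → [14, 47, 26, 48, 67, 53, 68, 70, 78] (no swap needed)
insert 73:
  append 73 at index 9 → [14, 47, 26, 48, 67, 53, 68, 70, 78, 73] (no swap needed)
insert 7:
  append 7 at index 10 → [14, 47, 26, 48, 67, 53, 68, 70, 78, 73, 7]
  7 < parent 67 at index 4, swap → [14, 47, 26, 48, 7, 53, 68, 70, 78, 73, 67]
  7 < parent 47 at index 1, swap → [14, 7, 26, 48, 47, 53, 68, 70, 78, 73, 67]
  7 < parent 14 at index 0, swap → [7, 14, 26, 48, 47, 53, 68, 70, 78, 73, 67]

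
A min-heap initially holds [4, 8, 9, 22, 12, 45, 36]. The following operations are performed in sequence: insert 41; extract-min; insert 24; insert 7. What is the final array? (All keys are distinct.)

[7, 8, 9, 12, 41, 45, 36, 24, 22]

insert 41:
  append 41 at index 7 → [4, 8, 9, 22, 12, 45, 36, 41] (no swap needed)
extract-min → returns 4:
  remove root 4; move last element 41 to root → [41, 8, 9, 22, 12, 45, 36]
  41 vs smaller child 8 at index 1, swap → [8, 41, 9, 22, 12, 45, 36]
  41 vs smaller child 12 at index 4, swap → [8, 12, 9, 22, 41, 45, 36]
insert 24:
  append 24 at index 7 → [8, 12, 9, 22, 41, 45, 36, 24] (no swap needed)
insert 7:
  append 7 at index 8 → [8, 12, 9, 22, 41, 45, 36, 24, 7]
  7 < parent 22 at index 3, swap → [8, 12, 9, 7, 41, 45, 36, 24, 22]
  7 < parent 12 at index 1, swap → [8, 7, 9, 12, 41, 45, 36, 24, 22]
  7 < parent 8 at index 0, swap → [7, 8, 9, 12, 41, 45, 36, 24, 22]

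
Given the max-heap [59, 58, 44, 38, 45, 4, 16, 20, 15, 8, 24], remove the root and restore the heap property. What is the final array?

[58, 45, 44, 38, 24, 4, 16, 20, 15, 8]

remove root 59; move last element 24 to root → [24, 58, 44, 38, 45, 4, 16, 20, 15, 8]
24 vs larger child 58 at index 1, swap → [58, 24, 44, 38, 45, 4, 16, 20, 15, 8]
24 vs larger child 45 at index 4, swap → [58, 45, 44, 38, 24, 4, 16, 20, 15, 8]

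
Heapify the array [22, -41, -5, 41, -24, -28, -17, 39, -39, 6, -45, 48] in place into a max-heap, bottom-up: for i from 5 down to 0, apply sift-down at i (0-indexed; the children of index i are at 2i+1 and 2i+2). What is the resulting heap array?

[48, 41, 22, 39, 6, -5, -17, -41, -39, -24, -45, -28]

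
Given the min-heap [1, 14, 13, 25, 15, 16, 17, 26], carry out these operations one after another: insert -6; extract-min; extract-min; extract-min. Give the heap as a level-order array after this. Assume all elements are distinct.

insert -6:
  append -6 at index 8 → [1, 14, 13, 25, 15, 16, 17, 26, -6]
  -6 < parent 25 at index 3, swap → [1, 14, 13, -6, 15, 16, 17, 26, 25]
  -6 < parent 14 at index 1, swap → [1, -6, 13, 14, 15, 16, 17, 26, 25]
  -6 < parent 1 at index 0, swap → [-6, 1, 13, 14, 15, 16, 17, 26, 25]
extract-min → returns -6:
  remove root -6; move last element 25 to root → [25, 1, 13, 14, 15, 16, 17, 26]
  25 vs smaller child 1 at index 1, swap → [1, 25, 13, 14, 15, 16, 17, 26]
  25 vs smaller child 14 at index 3, swap → [1, 14, 13, 25, 15, 16, 17, 26]
extract-min → returns 1:
  remove root 1; move last element 26 to root → [26, 14, 13, 25, 15, 16, 17]
  26 vs smaller child 13 at index 2, swap → [13, 14, 26, 25, 15, 16, 17]
  26 vs smaller child 16 at index 5, swap → [13, 14, 16, 25, 15, 26, 17]
extract-min → returns 13:
  remove root 13; move last element 17 to root → [17, 14, 16, 25, 15, 26]
  17 vs smaller child 14 at index 1, swap → [14, 17, 16, 25, 15, 26]
  17 vs smaller child 15 at index 4, swap → [14, 15, 16, 25, 17, 26]

[14, 15, 16, 25, 17, 26]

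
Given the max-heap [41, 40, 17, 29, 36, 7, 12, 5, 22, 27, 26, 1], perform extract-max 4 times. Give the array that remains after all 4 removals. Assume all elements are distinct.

[27, 26, 17, 22, 1, 7, 12, 5]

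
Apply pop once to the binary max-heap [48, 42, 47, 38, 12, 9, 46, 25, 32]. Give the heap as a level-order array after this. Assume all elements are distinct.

[47, 42, 46, 38, 12, 9, 32, 25]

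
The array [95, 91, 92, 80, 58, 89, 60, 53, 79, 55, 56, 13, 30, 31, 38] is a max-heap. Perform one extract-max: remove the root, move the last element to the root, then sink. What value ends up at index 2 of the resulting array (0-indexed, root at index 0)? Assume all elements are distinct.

89

remove root 95; move last element 38 to root → [38, 91, 92, 80, 58, 89, 60, 53, 79, 55, 56, 13, 30, 31]
38 vs larger child 92 at index 2, swap → [92, 91, 38, 80, 58, 89, 60, 53, 79, 55, 56, 13, 30, 31]
38 vs larger child 89 at index 5, swap → [92, 91, 89, 80, 58, 38, 60, 53, 79, 55, 56, 13, 30, 31]
resulting array: [92, 91, 89, 80, 58, 38, 60, 53, 79, 55, 56, 13, 30, 31]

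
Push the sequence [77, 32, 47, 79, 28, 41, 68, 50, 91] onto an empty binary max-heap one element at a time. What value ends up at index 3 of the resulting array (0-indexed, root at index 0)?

77

Insert 77:
  append 77 at index 0 → [77] (no swap needed)
Insert 32:
  append 32 at index 1 → [77, 32] (no swap needed)
Insert 47:
  append 47 at index 2 → [77, 32, 47] (no swap needed)
Insert 79:
  append 79 at index 3 → [77, 32, 47, 79]
  79 > parent 32 at index 1, swap → [77, 79, 47, 32]
  79 > parent 77 at index 0, swap → [79, 77, 47, 32]
Insert 28:
  append 28 at index 4 → [79, 77, 47, 32, 28] (no swap needed)
Insert 41:
  append 41 at index 5 → [79, 77, 47, 32, 28, 41] (no swap needed)
Insert 68:
  append 68 at index 6 → [79, 77, 47, 32, 28, 41, 68]
  68 > parent 47 at index 2, swap → [79, 77, 68, 32, 28, 41, 47]
Insert 50:
  append 50 at index 7 → [79, 77, 68, 32, 28, 41, 47, 50]
  50 > parent 32 at index 3, swap → [79, 77, 68, 50, 28, 41, 47, 32]
Insert 91:
  append 91 at index 8 → [79, 77, 68, 50, 28, 41, 47, 32, 91]
  91 > parent 50 at index 3, swap → [79, 77, 68, 91, 28, 41, 47, 32, 50]
  91 > parent 77 at index 1, swap → [79, 91, 68, 77, 28, 41, 47, 32, 50]
  91 > parent 79 at index 0, swap → [91, 79, 68, 77, 28, 41, 47, 32, 50]
resulting array: [91, 79, 68, 77, 28, 41, 47, 32, 50]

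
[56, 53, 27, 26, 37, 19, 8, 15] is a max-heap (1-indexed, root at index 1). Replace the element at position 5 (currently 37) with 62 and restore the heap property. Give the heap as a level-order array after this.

[62, 56, 27, 26, 53, 19, 8, 15]

set index 5 from 37 to 62 → [56, 53, 27, 26, 62, 19, 8, 15]
62 > parent 53 at index 2, swap → [56, 62, 27, 26, 53, 19, 8, 15]
62 > parent 56 at index 1, swap → [62, 56, 27, 26, 53, 19, 8, 15]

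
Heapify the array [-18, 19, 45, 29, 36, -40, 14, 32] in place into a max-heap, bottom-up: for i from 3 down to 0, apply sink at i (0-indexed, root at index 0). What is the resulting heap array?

sift down from index 3:
  29 vs only child 32 at index 7, swap → [-18, 19, 45, 32, 36, -40, 14, 29]
sift down from index 2: already satisfies heap property
sift down from index 1:
  19 vs larger child 36 at index 4, swap → [-18, 36, 45, 32, 19, -40, 14, 29]
sift down from index 0:
  -18 vs larger child 45 at index 2, swap → [45, 36, -18, 32, 19, -40, 14, 29]
  -18 vs larger child 14 at index 6, swap → [45, 36, 14, 32, 19, -40, -18, 29]

[45, 36, 14, 32, 19, -40, -18, 29]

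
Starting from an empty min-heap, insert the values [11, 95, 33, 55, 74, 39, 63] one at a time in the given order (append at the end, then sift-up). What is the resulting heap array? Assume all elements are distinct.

[11, 55, 33, 95, 74, 39, 63]

Insert 11:
  append 11 at index 0 → [11] (no swap needed)
Insert 95:
  append 95 at index 1 → [11, 95] (no swap needed)
Insert 33:
  append 33 at index 2 → [11, 95, 33] (no swap needed)
Insert 55:
  append 55 at index 3 → [11, 95, 33, 55]
  55 < parent 95 at index 1, swap → [11, 55, 33, 95]
Insert 74:
  append 74 at index 4 → [11, 55, 33, 95, 74] (no swap needed)
Insert 39:
  append 39 at index 5 → [11, 55, 33, 95, 74, 39] (no swap needed)
Insert 63:
  append 63 at index 6 → [11, 55, 33, 95, 74, 39, 63] (no swap needed)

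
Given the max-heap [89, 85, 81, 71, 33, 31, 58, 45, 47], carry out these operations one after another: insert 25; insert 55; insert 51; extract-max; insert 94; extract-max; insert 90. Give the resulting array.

[90, 71, 85, 47, 55, 81, 58, 45, 31, 25, 33, 51]

insert 25:
  append 25 at index 9 → [89, 85, 81, 71, 33, 31, 58, 45, 47, 25] (no swap needed)
insert 55:
  append 55 at index 10 → [89, 85, 81, 71, 33, 31, 58, 45, 47, 25, 55]
  55 > parent 33 at index 4, swap → [89, 85, 81, 71, 55, 31, 58, 45, 47, 25, 33]
insert 51:
  append 51 at index 11 → [89, 85, 81, 71, 55, 31, 58, 45, 47, 25, 33, 51]
  51 > parent 31 at index 5, swap → [89, 85, 81, 71, 55, 51, 58, 45, 47, 25, 33, 31]
extract-max → returns 89:
  remove root 89; move last element 31 to root → [31, 85, 81, 71, 55, 51, 58, 45, 47, 25, 33]
  31 vs larger child 85 at index 1, swap → [85, 31, 81, 71, 55, 51, 58, 45, 47, 25, 33]
  31 vs larger child 71 at index 3, swap → [85, 71, 81, 31, 55, 51, 58, 45, 47, 25, 33]
  31 vs larger child 47 at index 8, swap → [85, 71, 81, 47, 55, 51, 58, 45, 31, 25, 33]
insert 94:
  append 94 at index 11 → [85, 71, 81, 47, 55, 51, 58, 45, 31, 25, 33, 94]
  94 > parent 51 at index 5, swap → [85, 71, 81, 47, 55, 94, 58, 45, 31, 25, 33, 51]
  94 > parent 81 at index 2, swap → [85, 71, 94, 47, 55, 81, 58, 45, 31, 25, 33, 51]
  94 > parent 85 at index 0, swap → [94, 71, 85, 47, 55, 81, 58, 45, 31, 25, 33, 51]
extract-max → returns 94:
  remove root 94; move last element 51 to root → [51, 71, 85, 47, 55, 81, 58, 45, 31, 25, 33]
  51 vs larger child 85 at index 2, swap → [85, 71, 51, 47, 55, 81, 58, 45, 31, 25, 33]
  51 vs larger child 81 at index 5, swap → [85, 71, 81, 47, 55, 51, 58, 45, 31, 25, 33]
insert 90:
  append 90 at index 11 → [85, 71, 81, 47, 55, 51, 58, 45, 31, 25, 33, 90]
  90 > parent 51 at index 5, swap → [85, 71, 81, 47, 55, 90, 58, 45, 31, 25, 33, 51]
  90 > parent 81 at index 2, swap → [85, 71, 90, 47, 55, 81, 58, 45, 31, 25, 33, 51]
  90 > parent 85 at index 0, swap → [90, 71, 85, 47, 55, 81, 58, 45, 31, 25, 33, 51]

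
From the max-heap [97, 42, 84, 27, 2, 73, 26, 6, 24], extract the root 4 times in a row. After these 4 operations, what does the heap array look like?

[27, 24, 26, 6, 2]

extract-max #1 returns 97:
  remove root 97; move last element 24 to root → [24, 42, 84, 27, 2, 73, 26, 6]
  24 vs larger child 84 at index 2, swap → [84, 42, 24, 27, 2, 73, 26, 6]
  24 vs larger child 73 at index 5, swap → [84, 42, 73, 27, 2, 24, 26, 6]
extract-max #2 returns 84:
  remove root 84; move last element 6 to root → [6, 42, 73, 27, 2, 24, 26]
  6 vs larger child 73 at index 2, swap → [73, 42, 6, 27, 2, 24, 26]
  6 vs larger child 26 at index 6, swap → [73, 42, 26, 27, 2, 24, 6]
extract-max #3 returns 73:
  remove root 73; move last element 6 to root → [6, 42, 26, 27, 2, 24]
  6 vs larger child 42 at index 1, swap → [42, 6, 26, 27, 2, 24]
  6 vs larger child 27 at index 3, swap → [42, 27, 26, 6, 2, 24]
extract-max #4 returns 42:
  remove root 42; move last element 24 to root → [24, 27, 26, 6, 2]
  24 vs larger child 27 at index 1, swap → [27, 24, 26, 6, 2]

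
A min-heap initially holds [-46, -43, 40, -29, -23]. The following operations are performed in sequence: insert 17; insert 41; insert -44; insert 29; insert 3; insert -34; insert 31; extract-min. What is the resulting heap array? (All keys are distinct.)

insert 17:
  append 17 at index 5 → [-46, -43, 40, -29, -23, 17]
  17 < parent 40 at index 2, swap → [-46, -43, 17, -29, -23, 40]
insert 41:
  append 41 at index 6 → [-46, -43, 17, -29, -23, 40, 41] (no swap needed)
insert -44:
  append -44 at index 7 → [-46, -43, 17, -29, -23, 40, 41, -44]
  -44 < parent -29 at index 3, swap → [-46, -43, 17, -44, -23, 40, 41, -29]
  -44 < parent -43 at index 1, swap → [-46, -44, 17, -43, -23, 40, 41, -29]
insert 29:
  append 29 at index 8 → [-46, -44, 17, -43, -23, 40, 41, -29, 29] (no swap needed)
insert 3:
  append 3 at index 9 → [-46, -44, 17, -43, -23, 40, 41, -29, 29, 3] (no swap needed)
insert -34:
  append -34 at index 10 → [-46, -44, 17, -43, -23, 40, 41, -29, 29, 3, -34]
  -34 < parent -23 at index 4, swap → [-46, -44, 17, -43, -34, 40, 41, -29, 29, 3, -23]
insert 31:
  append 31 at index 11 → [-46, -44, 17, -43, -34, 40, 41, -29, 29, 3, -23, 31]
  31 < parent 40 at index 5, swap → [-46, -44, 17, -43, -34, 31, 41, -29, 29, 3, -23, 40]
extract-min → returns -46:
  remove root -46; move last element 40 to root → [40, -44, 17, -43, -34, 31, 41, -29, 29, 3, -23]
  40 vs smaller child -44 at index 1, swap → [-44, 40, 17, -43, -34, 31, 41, -29, 29, 3, -23]
  40 vs smaller child -43 at index 3, swap → [-44, -43, 17, 40, -34, 31, 41, -29, 29, 3, -23]
  40 vs smaller child -29 at index 7, swap → [-44, -43, 17, -29, -34, 31, 41, 40, 29, 3, -23]

[-44, -43, 17, -29, -34, 31, 41, 40, 29, 3, -23]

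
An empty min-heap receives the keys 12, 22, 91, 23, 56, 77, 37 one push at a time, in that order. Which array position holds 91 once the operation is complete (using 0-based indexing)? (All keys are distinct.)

5

Insert 12:
  append 12 at index 0 → [12] (no swap needed)
Insert 22:
  append 22 at index 1 → [12, 22] (no swap needed)
Insert 91:
  append 91 at index 2 → [12, 22, 91] (no swap needed)
Insert 23:
  append 23 at index 3 → [12, 22, 91, 23] (no swap needed)
Insert 56:
  append 56 at index 4 → [12, 22, 91, 23, 56] (no swap needed)
Insert 77:
  append 77 at index 5 → [12, 22, 91, 23, 56, 77]
  77 < parent 91 at index 2, swap → [12, 22, 77, 23, 56, 91]
Insert 37:
  append 37 at index 6 → [12, 22, 77, 23, 56, 91, 37]
  37 < parent 77 at index 2, swap → [12, 22, 37, 23, 56, 91, 77]
resulting array: [12, 22, 37, 23, 56, 91, 77]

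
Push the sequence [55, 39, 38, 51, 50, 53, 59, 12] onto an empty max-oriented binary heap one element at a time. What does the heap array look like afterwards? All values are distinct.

[59, 51, 55, 39, 50, 38, 53, 12]

Insert 55:
  append 55 at index 0 → [55] (no swap needed)
Insert 39:
  append 39 at index 1 → [55, 39] (no swap needed)
Insert 38:
  append 38 at index 2 → [55, 39, 38] (no swap needed)
Insert 51:
  append 51 at index 3 → [55, 39, 38, 51]
  51 > parent 39 at index 1, swap → [55, 51, 38, 39]
Insert 50:
  append 50 at index 4 → [55, 51, 38, 39, 50] (no swap needed)
Insert 53:
  append 53 at index 5 → [55, 51, 38, 39, 50, 53]
  53 > parent 38 at index 2, swap → [55, 51, 53, 39, 50, 38]
Insert 59:
  append 59 at index 6 → [55, 51, 53, 39, 50, 38, 59]
  59 > parent 53 at index 2, swap → [55, 51, 59, 39, 50, 38, 53]
  59 > parent 55 at index 0, swap → [59, 51, 55, 39, 50, 38, 53]
Insert 12:
  append 12 at index 7 → [59, 51, 55, 39, 50, 38, 53, 12] (no swap needed)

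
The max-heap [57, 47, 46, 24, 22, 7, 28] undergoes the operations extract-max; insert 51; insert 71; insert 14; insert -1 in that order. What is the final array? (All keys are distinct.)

[71, 51, 47, 28, 22, 7, 46, 24, 14, -1]

extract-max → returns 57:
  remove root 57; move last element 28 to root → [28, 47, 46, 24, 22, 7]
  28 vs larger child 47 at index 1, swap → [47, 28, 46, 24, 22, 7]
insert 51:
  append 51 at index 6 → [47, 28, 46, 24, 22, 7, 51]
  51 > parent 46 at index 2, swap → [47, 28, 51, 24, 22, 7, 46]
  51 > parent 47 at index 0, swap → [51, 28, 47, 24, 22, 7, 46]
insert 71:
  append 71 at index 7 → [51, 28, 47, 24, 22, 7, 46, 71]
  71 > parent 24 at index 3, swap → [51, 28, 47, 71, 22, 7, 46, 24]
  71 > parent 28 at index 1, swap → [51, 71, 47, 28, 22, 7, 46, 24]
  71 > parent 51 at index 0, swap → [71, 51, 47, 28, 22, 7, 46, 24]
insert 14:
  append 14 at index 8 → [71, 51, 47, 28, 22, 7, 46, 24, 14] (no swap needed)
insert -1:
  append -1 at index 9 → [71, 51, 47, 28, 22, 7, 46, 24, 14, -1] (no swap needed)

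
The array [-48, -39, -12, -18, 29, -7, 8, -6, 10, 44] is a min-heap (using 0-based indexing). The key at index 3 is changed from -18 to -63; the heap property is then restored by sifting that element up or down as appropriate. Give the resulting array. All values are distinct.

set index 3 from -18 to -63 → [-48, -39, -12, -63, 29, -7, 8, -6, 10, 44]
-63 < parent -39 at index 1, swap → [-48, -63, -12, -39, 29, -7, 8, -6, 10, 44]
-63 < parent -48 at index 0, swap → [-63, -48, -12, -39, 29, -7, 8, -6, 10, 44]

[-63, -48, -12, -39, 29, -7, 8, -6, 10, 44]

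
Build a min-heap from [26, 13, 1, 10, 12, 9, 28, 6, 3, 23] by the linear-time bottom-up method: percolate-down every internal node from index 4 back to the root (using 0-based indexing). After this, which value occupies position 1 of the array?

sift down from index 4: already satisfies heap property
sift down from index 3:
  10 vs smaller child 3 at index 8, swap → [26, 13, 1, 3, 12, 9, 28, 6, 10, 23]
sift down from index 2: already satisfies heap property
sift down from index 1:
  13 vs smaller child 3 at index 3, swap → [26, 3, 1, 13, 12, 9, 28, 6, 10, 23]
  13 vs smaller child 6 at index 7, swap → [26, 3, 1, 6, 12, 9, 28, 13, 10, 23]
sift down from index 0:
  26 vs smaller child 1 at index 2, swap → [1, 3, 26, 6, 12, 9, 28, 13, 10, 23]
  26 vs smaller child 9 at index 5, swap → [1, 3, 9, 6, 12, 26, 28, 13, 10, 23]
resulting array: [1, 3, 9, 6, 12, 26, 28, 13, 10, 23]

3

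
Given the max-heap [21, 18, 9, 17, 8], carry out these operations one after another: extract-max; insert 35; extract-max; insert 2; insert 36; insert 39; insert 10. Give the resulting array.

extract-max → returns 21:
  remove root 21; move last element 8 to root → [8, 18, 9, 17]
  8 vs larger child 18 at index 1, swap → [18, 8, 9, 17]
  8 vs only child 17 at index 3, swap → [18, 17, 9, 8]
insert 35:
  append 35 at index 4 → [18, 17, 9, 8, 35]
  35 > parent 17 at index 1, swap → [18, 35, 9, 8, 17]
  35 > parent 18 at index 0, swap → [35, 18, 9, 8, 17]
extract-max → returns 35:
  remove root 35; move last element 17 to root → [17, 18, 9, 8]
  17 vs larger child 18 at index 1, swap → [18, 17, 9, 8]
insert 2:
  append 2 at index 4 → [18, 17, 9, 8, 2] (no swap needed)
insert 36:
  append 36 at index 5 → [18, 17, 9, 8, 2, 36]
  36 > parent 9 at index 2, swap → [18, 17, 36, 8, 2, 9]
  36 > parent 18 at index 0, swap → [36, 17, 18, 8, 2, 9]
insert 39:
  append 39 at index 6 → [36, 17, 18, 8, 2, 9, 39]
  39 > parent 18 at index 2, swap → [36, 17, 39, 8, 2, 9, 18]
  39 > parent 36 at index 0, swap → [39, 17, 36, 8, 2, 9, 18]
insert 10:
  append 10 at index 7 → [39, 17, 36, 8, 2, 9, 18, 10]
  10 > parent 8 at index 3, swap → [39, 17, 36, 10, 2, 9, 18, 8]

[39, 17, 36, 10, 2, 9, 18, 8]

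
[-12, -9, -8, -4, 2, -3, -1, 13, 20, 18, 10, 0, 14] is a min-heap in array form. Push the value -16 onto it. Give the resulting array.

[-16, -9, -12, -4, 2, -3, -8, 13, 20, 18, 10, 0, 14, -1]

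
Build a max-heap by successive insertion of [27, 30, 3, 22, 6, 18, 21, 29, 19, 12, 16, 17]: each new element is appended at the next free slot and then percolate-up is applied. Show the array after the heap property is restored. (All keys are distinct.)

[30, 29, 21, 27, 16, 17, 18, 22, 19, 6, 12, 3]

Insert 27:
  append 27 at index 0 → [27] (no swap needed)
Insert 30:
  append 30 at index 1 → [27, 30]
  30 > parent 27 at index 0, swap → [30, 27]
Insert 3:
  append 3 at index 2 → [30, 27, 3] (no swap needed)
Insert 22:
  append 22 at index 3 → [30, 27, 3, 22] (no swap needed)
Insert 6:
  append 6 at index 4 → [30, 27, 3, 22, 6] (no swap needed)
Insert 18:
  append 18 at index 5 → [30, 27, 3, 22, 6, 18]
  18 > parent 3 at index 2, swap → [30, 27, 18, 22, 6, 3]
Insert 21:
  append 21 at index 6 → [30, 27, 18, 22, 6, 3, 21]
  21 > parent 18 at index 2, swap → [30, 27, 21, 22, 6, 3, 18]
Insert 29:
  append 29 at index 7 → [30, 27, 21, 22, 6, 3, 18, 29]
  29 > parent 22 at index 3, swap → [30, 27, 21, 29, 6, 3, 18, 22]
  29 > parent 27 at index 1, swap → [30, 29, 21, 27, 6, 3, 18, 22]
Insert 19:
  append 19 at index 8 → [30, 29, 21, 27, 6, 3, 18, 22, 19] (no swap needed)
Insert 12:
  append 12 at index 9 → [30, 29, 21, 27, 6, 3, 18, 22, 19, 12]
  12 > parent 6 at index 4, swap → [30, 29, 21, 27, 12, 3, 18, 22, 19, 6]
Insert 16:
  append 16 at index 10 → [30, 29, 21, 27, 12, 3, 18, 22, 19, 6, 16]
  16 > parent 12 at index 4, swap → [30, 29, 21, 27, 16, 3, 18, 22, 19, 6, 12]
Insert 17:
  append 17 at index 11 → [30, 29, 21, 27, 16, 3, 18, 22, 19, 6, 12, 17]
  17 > parent 3 at index 5, swap → [30, 29, 21, 27, 16, 17, 18, 22, 19, 6, 12, 3]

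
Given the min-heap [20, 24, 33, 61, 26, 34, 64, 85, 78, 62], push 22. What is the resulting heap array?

[20, 22, 33, 61, 24, 34, 64, 85, 78, 62, 26]

append 22 at index 10 → [20, 24, 33, 61, 26, 34, 64, 85, 78, 62, 22]
22 < parent 26 at index 4, swap → [20, 24, 33, 61, 22, 34, 64, 85, 78, 62, 26]
22 < parent 24 at index 1, swap → [20, 22, 33, 61, 24, 34, 64, 85, 78, 62, 26]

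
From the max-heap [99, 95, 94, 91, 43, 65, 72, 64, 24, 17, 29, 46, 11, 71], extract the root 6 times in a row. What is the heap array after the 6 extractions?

[65, 64, 29, 46, 43, 24, 11, 17]

extract-max #1 returns 99:
  remove root 99; move last element 71 to root → [71, 95, 94, 91, 43, 65, 72, 64, 24, 17, 29, 46, 11]
  71 vs larger child 95 at index 1, swap → [95, 71, 94, 91, 43, 65, 72, 64, 24, 17, 29, 46, 11]
  71 vs larger child 91 at index 3, swap → [95, 91, 94, 71, 43, 65, 72, 64, 24, 17, 29, 46, 11]
extract-max #2 returns 95:
  remove root 95; move last element 11 to root → [11, 91, 94, 71, 43, 65, 72, 64, 24, 17, 29, 46]
  11 vs larger child 94 at index 2, swap → [94, 91, 11, 71, 43, 65, 72, 64, 24, 17, 29, 46]
  11 vs larger child 72 at index 6, swap → [94, 91, 72, 71, 43, 65, 11, 64, 24, 17, 29, 46]
extract-max #3 returns 94:
  remove root 94; move last element 46 to root → [46, 91, 72, 71, 43, 65, 11, 64, 24, 17, 29]
  46 vs larger child 91 at index 1, swap → [91, 46, 72, 71, 43, 65, 11, 64, 24, 17, 29]
  46 vs larger child 71 at index 3, swap → [91, 71, 72, 46, 43, 65, 11, 64, 24, 17, 29]
  46 vs larger child 64 at index 7, swap → [91, 71, 72, 64, 43, 65, 11, 46, 24, 17, 29]
extract-max #4 returns 91:
  remove root 91; move last element 29 to root → [29, 71, 72, 64, 43, 65, 11, 46, 24, 17]
  29 vs larger child 72 at index 2, swap → [72, 71, 29, 64, 43, 65, 11, 46, 24, 17]
  29 vs larger child 65 at index 5, swap → [72, 71, 65, 64, 43, 29, 11, 46, 24, 17]
extract-max #5 returns 72:
  remove root 72; move last element 17 to root → [17, 71, 65, 64, 43, 29, 11, 46, 24]
  17 vs larger child 71 at index 1, swap → [71, 17, 65, 64, 43, 29, 11, 46, 24]
  17 vs larger child 64 at index 3, swap → [71, 64, 65, 17, 43, 29, 11, 46, 24]
  17 vs larger child 46 at index 7, swap → [71, 64, 65, 46, 43, 29, 11, 17, 24]
extract-max #6 returns 71:
  remove root 71; move last element 24 to root → [24, 64, 65, 46, 43, 29, 11, 17]
  24 vs larger child 65 at index 2, swap → [65, 64, 24, 46, 43, 29, 11, 17]
  24 vs larger child 29 at index 5, swap → [65, 64, 29, 46, 43, 24, 11, 17]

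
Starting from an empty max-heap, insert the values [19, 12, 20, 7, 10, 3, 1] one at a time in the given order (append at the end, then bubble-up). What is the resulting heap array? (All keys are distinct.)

Insert 19:
  append 19 at index 0 → [19] (no swap needed)
Insert 12:
  append 12 at index 1 → [19, 12] (no swap needed)
Insert 20:
  append 20 at index 2 → [19, 12, 20]
  20 > parent 19 at index 0, swap → [20, 12, 19]
Insert 7:
  append 7 at index 3 → [20, 12, 19, 7] (no swap needed)
Insert 10:
  append 10 at index 4 → [20, 12, 19, 7, 10] (no swap needed)
Insert 3:
  append 3 at index 5 → [20, 12, 19, 7, 10, 3] (no swap needed)
Insert 1:
  append 1 at index 6 → [20, 12, 19, 7, 10, 3, 1] (no swap needed)

[20, 12, 19, 7, 10, 3, 1]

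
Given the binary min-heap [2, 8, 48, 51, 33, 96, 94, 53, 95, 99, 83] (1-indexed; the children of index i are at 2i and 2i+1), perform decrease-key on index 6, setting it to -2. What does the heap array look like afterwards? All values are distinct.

set index 6 from 96 to -2 → [2, 8, 48, 51, 33, -2, 94, 53, 95, 99, 83]
-2 < parent 48 at index 3, swap → [2, 8, -2, 51, 33, 48, 94, 53, 95, 99, 83]
-2 < parent 2 at index 1, swap → [-2, 8, 2, 51, 33, 48, 94, 53, 95, 99, 83]

[-2, 8, 2, 51, 33, 48, 94, 53, 95, 99, 83]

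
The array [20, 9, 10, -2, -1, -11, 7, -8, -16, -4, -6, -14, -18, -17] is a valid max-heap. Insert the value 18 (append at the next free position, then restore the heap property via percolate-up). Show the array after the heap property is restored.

[20, 9, 18, -2, -1, -11, 10, -8, -16, -4, -6, -14, -18, -17, 7]

append 18 at index 14 → [20, 9, 10, -2, -1, -11, 7, -8, -16, -4, -6, -14, -18, -17, 18]
18 > parent 7 at index 6, swap → [20, 9, 10, -2, -1, -11, 18, -8, -16, -4, -6, -14, -18, -17, 7]
18 > parent 10 at index 2, swap → [20, 9, 18, -2, -1, -11, 10, -8, -16, -4, -6, -14, -18, -17, 7]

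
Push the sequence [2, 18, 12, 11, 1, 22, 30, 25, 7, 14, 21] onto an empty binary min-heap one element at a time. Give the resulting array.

[1, 2, 12, 7, 11, 22, 30, 25, 18, 14, 21]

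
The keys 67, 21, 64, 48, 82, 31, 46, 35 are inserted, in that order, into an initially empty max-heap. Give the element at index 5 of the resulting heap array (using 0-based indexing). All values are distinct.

31

Insert 67:
  append 67 at index 0 → [67] (no swap needed)
Insert 21:
  append 21 at index 1 → [67, 21] (no swap needed)
Insert 64:
  append 64 at index 2 → [67, 21, 64] (no swap needed)
Insert 48:
  append 48 at index 3 → [67, 21, 64, 48]
  48 > parent 21 at index 1, swap → [67, 48, 64, 21]
Insert 82:
  append 82 at index 4 → [67, 48, 64, 21, 82]
  82 > parent 48 at index 1, swap → [67, 82, 64, 21, 48]
  82 > parent 67 at index 0, swap → [82, 67, 64, 21, 48]
Insert 31:
  append 31 at index 5 → [82, 67, 64, 21, 48, 31] (no swap needed)
Insert 46:
  append 46 at index 6 → [82, 67, 64, 21, 48, 31, 46] (no swap needed)
Insert 35:
  append 35 at index 7 → [82, 67, 64, 21, 48, 31, 46, 35]
  35 > parent 21 at index 3, swap → [82, 67, 64, 35, 48, 31, 46, 21]
resulting array: [82, 67, 64, 35, 48, 31, 46, 21]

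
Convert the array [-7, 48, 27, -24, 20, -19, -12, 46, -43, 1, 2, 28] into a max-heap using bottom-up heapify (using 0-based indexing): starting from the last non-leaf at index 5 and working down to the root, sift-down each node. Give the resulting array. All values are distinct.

[48, 46, 28, -7, 20, 27, -12, -24, -43, 1, 2, -19]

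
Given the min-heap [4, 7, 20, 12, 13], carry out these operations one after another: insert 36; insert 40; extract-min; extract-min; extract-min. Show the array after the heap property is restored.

[13, 36, 20, 40]

insert 36:
  append 36 at index 5 → [4, 7, 20, 12, 13, 36] (no swap needed)
insert 40:
  append 40 at index 6 → [4, 7, 20, 12, 13, 36, 40] (no swap needed)
extract-min → returns 4:
  remove root 4; move last element 40 to root → [40, 7, 20, 12, 13, 36]
  40 vs smaller child 7 at index 1, swap → [7, 40, 20, 12, 13, 36]
  40 vs smaller child 12 at index 3, swap → [7, 12, 20, 40, 13, 36]
extract-min → returns 7:
  remove root 7; move last element 36 to root → [36, 12, 20, 40, 13]
  36 vs smaller child 12 at index 1, swap → [12, 36, 20, 40, 13]
  36 vs smaller child 13 at index 4, swap → [12, 13, 20, 40, 36]
extract-min → returns 12:
  remove root 12; move last element 36 to root → [36, 13, 20, 40]
  36 vs smaller child 13 at index 1, swap → [13, 36, 20, 40]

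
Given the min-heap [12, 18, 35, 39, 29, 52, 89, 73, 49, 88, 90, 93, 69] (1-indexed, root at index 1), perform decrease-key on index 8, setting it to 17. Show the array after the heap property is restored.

set index 8 from 73 to 17 → [12, 18, 35, 39, 29, 52, 89, 17, 49, 88, 90, 93, 69]
17 < parent 39 at index 4, swap → [12, 18, 35, 17, 29, 52, 89, 39, 49, 88, 90, 93, 69]
17 < parent 18 at index 2, swap → [12, 17, 35, 18, 29, 52, 89, 39, 49, 88, 90, 93, 69]

[12, 17, 35, 18, 29, 52, 89, 39, 49, 88, 90, 93, 69]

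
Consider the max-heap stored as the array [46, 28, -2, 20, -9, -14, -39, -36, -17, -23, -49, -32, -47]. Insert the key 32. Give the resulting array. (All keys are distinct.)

[46, 28, 32, 20, -9, -14, -2, -36, -17, -23, -49, -32, -47, -39]

append 32 at index 13 → [46, 28, -2, 20, -9, -14, -39, -36, -17, -23, -49, -32, -47, 32]
32 > parent -39 at index 6, swap → [46, 28, -2, 20, -9, -14, 32, -36, -17, -23, -49, -32, -47, -39]
32 > parent -2 at index 2, swap → [46, 28, 32, 20, -9, -14, -2, -36, -17, -23, -49, -32, -47, -39]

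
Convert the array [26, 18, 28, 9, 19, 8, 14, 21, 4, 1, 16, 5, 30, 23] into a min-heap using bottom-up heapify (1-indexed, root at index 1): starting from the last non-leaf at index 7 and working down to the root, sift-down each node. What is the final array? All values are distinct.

sift down from index 7: already satisfies heap property
sift down from index 6:
  8 vs smaller child 5 at index 12, swap → [26, 18, 28, 9, 19, 5, 14, 21, 4, 1, 16, 8, 30, 23]
sift down from index 5:
  19 vs smaller child 1 at index 10, swap → [26, 18, 28, 9, 1, 5, 14, 21, 4, 19, 16, 8, 30, 23]
sift down from index 4:
  9 vs smaller child 4 at index 9, swap → [26, 18, 28, 4, 1, 5, 14, 21, 9, 19, 16, 8, 30, 23]
sift down from index 3:
  28 vs smaller child 5 at index 6, swap → [26, 18, 5, 4, 1, 28, 14, 21, 9, 19, 16, 8, 30, 23]
  28 vs smaller child 8 at index 12, swap → [26, 18, 5, 4, 1, 8, 14, 21, 9, 19, 16, 28, 30, 23]
sift down from index 2:
  18 vs smaller child 1 at index 5, swap → [26, 1, 5, 4, 18, 8, 14, 21, 9, 19, 16, 28, 30, 23]
  18 vs smaller child 16 at index 11, swap → [26, 1, 5, 4, 16, 8, 14, 21, 9, 19, 18, 28, 30, 23]
sift down from index 1:
  26 vs smaller child 1 at index 2, swap → [1, 26, 5, 4, 16, 8, 14, 21, 9, 19, 18, 28, 30, 23]
  26 vs smaller child 4 at index 4, swap → [1, 4, 5, 26, 16, 8, 14, 21, 9, 19, 18, 28, 30, 23]
  26 vs smaller child 9 at index 9, swap → [1, 4, 5, 9, 16, 8, 14, 21, 26, 19, 18, 28, 30, 23]

[1, 4, 5, 9, 16, 8, 14, 21, 26, 19, 18, 28, 30, 23]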